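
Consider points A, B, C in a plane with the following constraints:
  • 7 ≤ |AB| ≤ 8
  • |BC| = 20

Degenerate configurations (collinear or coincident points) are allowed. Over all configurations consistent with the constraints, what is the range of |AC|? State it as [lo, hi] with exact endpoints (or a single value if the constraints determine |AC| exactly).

|AB| ∈ [7, 8]
|BC| ∈ {20}
|AC| ∈ [12, 28]

|AC| ∈ [12, 28]  (≈ [12.0000, 28.0000])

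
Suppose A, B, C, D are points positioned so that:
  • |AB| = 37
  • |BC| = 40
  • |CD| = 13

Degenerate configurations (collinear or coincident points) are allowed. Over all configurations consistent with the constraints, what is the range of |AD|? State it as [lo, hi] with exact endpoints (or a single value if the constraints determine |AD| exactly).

|AB| ∈ {37}
|BC| ∈ {40}
|CD| ∈ {13}
|AC| ∈ [3, 77]
|BD| ∈ [27, 53]
|AD| ∈ [0, 90]

|AD| ∈ [0, 90]  (≈ [0.0000, 90.0000])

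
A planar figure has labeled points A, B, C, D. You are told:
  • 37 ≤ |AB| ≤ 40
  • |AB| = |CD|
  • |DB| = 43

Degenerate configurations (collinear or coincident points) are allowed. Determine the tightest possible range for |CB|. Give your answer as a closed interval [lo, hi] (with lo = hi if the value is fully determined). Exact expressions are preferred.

|CB| ∈ [3, 83]  (≈ [3.0000, 83.0000])

|AB| ∈ [37, 40]
|BD| ∈ {43}
|CD| ∈ [37, 40]
|AD| ∈ [3, 83]
|BC| ∈ [3, 83]
|AC| ∈ [0, 123]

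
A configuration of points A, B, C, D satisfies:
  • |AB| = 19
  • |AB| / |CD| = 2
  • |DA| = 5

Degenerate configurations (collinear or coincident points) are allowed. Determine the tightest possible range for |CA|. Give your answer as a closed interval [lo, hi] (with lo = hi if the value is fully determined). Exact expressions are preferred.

|AB| ∈ {19}
|AD| ∈ {5}
|CD| ∈ {19/2}
|BD| ∈ [14, 24]
|AC| ∈ [9/2, 29/2]
|BC| ∈ [9/2, 67/2]

|CA| ∈ [9/2, 29/2]  (≈ [4.5000, 14.5000])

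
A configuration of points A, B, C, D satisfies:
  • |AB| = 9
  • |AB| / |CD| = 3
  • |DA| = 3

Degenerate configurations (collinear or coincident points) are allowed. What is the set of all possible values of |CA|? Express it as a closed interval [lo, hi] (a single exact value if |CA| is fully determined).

|CA| ∈ [0, 6]  (≈ [0.0000, 6.0000])

|AB| ∈ {9}
|AD| ∈ {3}
|CD| ∈ {3}
|BD| ∈ [6, 12]
|AC| ∈ [0, 6]
|BC| ∈ [3, 15]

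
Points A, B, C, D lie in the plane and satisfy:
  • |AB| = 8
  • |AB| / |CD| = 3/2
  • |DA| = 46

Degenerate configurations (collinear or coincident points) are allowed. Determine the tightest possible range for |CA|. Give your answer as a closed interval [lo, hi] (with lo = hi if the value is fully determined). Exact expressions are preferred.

|CA| ∈ [122/3, 154/3]  (≈ [40.6667, 51.3333])

|AB| ∈ {8}
|AD| ∈ {46}
|CD| ∈ {16/3}
|BD| ∈ [38, 54]
|AC| ∈ [122/3, 154/3]
|BC| ∈ [98/3, 178/3]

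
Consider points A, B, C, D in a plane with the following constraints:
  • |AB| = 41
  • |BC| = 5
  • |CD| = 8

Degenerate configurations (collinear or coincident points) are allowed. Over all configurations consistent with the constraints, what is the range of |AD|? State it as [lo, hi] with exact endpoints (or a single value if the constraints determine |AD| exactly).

|AD| ∈ [28, 54]  (≈ [28.0000, 54.0000])

|AB| ∈ {41}
|BC| ∈ {5}
|CD| ∈ {8}
|AC| ∈ [36, 46]
|BD| ∈ [3, 13]
|AD| ∈ [28, 54]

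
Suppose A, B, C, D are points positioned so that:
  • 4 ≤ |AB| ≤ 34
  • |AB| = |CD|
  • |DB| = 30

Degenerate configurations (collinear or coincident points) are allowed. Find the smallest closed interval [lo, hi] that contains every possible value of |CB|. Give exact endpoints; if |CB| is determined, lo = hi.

|CB| ∈ [0, 64]  (≈ [0.0000, 64.0000])

|AB| ∈ [4, 34]
|BD| ∈ {30}
|CD| ∈ [4, 34]
|AD| ∈ [0, 64]
|BC| ∈ [0, 64]
|AC| ∈ [0, 98]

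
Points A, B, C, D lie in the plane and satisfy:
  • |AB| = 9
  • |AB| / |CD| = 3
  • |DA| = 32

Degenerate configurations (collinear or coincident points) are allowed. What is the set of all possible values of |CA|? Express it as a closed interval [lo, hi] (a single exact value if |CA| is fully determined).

|CA| ∈ [29, 35]  (≈ [29.0000, 35.0000])

|AB| ∈ {9}
|AD| ∈ {32}
|CD| ∈ {3}
|BD| ∈ [23, 41]
|AC| ∈ [29, 35]
|BC| ∈ [20, 44]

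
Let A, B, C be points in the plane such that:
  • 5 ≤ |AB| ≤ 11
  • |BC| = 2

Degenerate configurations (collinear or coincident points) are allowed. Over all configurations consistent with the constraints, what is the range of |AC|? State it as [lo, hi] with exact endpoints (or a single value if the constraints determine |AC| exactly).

|AC| ∈ [3, 13]  (≈ [3.0000, 13.0000])

|AB| ∈ [5, 11]
|BC| ∈ {2}
|AC| ∈ [3, 13]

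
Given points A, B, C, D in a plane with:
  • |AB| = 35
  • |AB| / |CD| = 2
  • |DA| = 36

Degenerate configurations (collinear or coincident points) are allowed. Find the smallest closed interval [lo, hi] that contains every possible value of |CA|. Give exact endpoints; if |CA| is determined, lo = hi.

|CA| ∈ [37/2, 107/2]  (≈ [18.5000, 53.5000])

|AB| ∈ {35}
|AD| ∈ {36}
|CD| ∈ {35/2}
|BD| ∈ [1, 71]
|AC| ∈ [37/2, 107/2]
|BC| ∈ [0, 177/2]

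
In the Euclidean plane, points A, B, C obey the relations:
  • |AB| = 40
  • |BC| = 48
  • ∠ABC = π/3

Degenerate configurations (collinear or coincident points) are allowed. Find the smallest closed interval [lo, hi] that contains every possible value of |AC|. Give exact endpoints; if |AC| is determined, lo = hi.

|AB| ∈ {40}
|BC| ∈ {48}
|AC| ∈ {8·√(31)}

|AC| = 8·√(31)  (≈ 44.5421)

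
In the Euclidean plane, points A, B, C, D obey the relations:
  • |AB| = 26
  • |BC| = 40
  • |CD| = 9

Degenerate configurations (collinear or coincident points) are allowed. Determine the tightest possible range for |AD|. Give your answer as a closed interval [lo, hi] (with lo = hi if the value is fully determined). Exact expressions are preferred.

|AB| ∈ {26}
|BC| ∈ {40}
|CD| ∈ {9}
|AC| ∈ [14, 66]
|BD| ∈ [31, 49]
|AD| ∈ [5, 75]

|AD| ∈ [5, 75]  (≈ [5.0000, 75.0000])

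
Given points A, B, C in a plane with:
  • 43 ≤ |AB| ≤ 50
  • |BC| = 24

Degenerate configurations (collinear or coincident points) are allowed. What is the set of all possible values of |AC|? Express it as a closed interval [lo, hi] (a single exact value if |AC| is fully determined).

|AC| ∈ [19, 74]  (≈ [19.0000, 74.0000])

|AB| ∈ [43, 50]
|BC| ∈ {24}
|AC| ∈ [19, 74]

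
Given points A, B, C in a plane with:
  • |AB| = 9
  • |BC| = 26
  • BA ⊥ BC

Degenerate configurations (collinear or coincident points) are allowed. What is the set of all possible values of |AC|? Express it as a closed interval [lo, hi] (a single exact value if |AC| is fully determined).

|AC| = √(757)  (≈ 27.5136)

|AB| ∈ {9}
|BC| ∈ {26}
|AC| ∈ {√(757)}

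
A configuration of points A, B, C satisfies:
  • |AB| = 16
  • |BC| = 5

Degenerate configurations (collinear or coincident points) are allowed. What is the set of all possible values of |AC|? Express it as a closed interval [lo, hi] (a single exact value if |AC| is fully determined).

|AB| ∈ {16}
|BC| ∈ {5}
|AC| ∈ [11, 21]

|AC| ∈ [11, 21]  (≈ [11.0000, 21.0000])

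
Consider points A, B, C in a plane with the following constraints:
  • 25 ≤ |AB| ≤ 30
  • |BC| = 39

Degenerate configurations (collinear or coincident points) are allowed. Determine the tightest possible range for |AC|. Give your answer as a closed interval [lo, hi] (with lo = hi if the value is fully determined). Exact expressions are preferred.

|AB| ∈ [25, 30]
|BC| ∈ {39}
|AC| ∈ [9, 69]

|AC| ∈ [9, 69]  (≈ [9.0000, 69.0000])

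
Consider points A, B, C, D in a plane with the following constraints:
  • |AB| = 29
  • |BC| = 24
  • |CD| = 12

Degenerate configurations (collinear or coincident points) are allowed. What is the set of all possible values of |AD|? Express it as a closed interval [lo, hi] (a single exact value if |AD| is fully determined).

|AD| ∈ [0, 65]  (≈ [0.0000, 65.0000])

|AB| ∈ {29}
|BC| ∈ {24}
|CD| ∈ {12}
|AC| ∈ [5, 53]
|BD| ∈ [12, 36]
|AD| ∈ [0, 65]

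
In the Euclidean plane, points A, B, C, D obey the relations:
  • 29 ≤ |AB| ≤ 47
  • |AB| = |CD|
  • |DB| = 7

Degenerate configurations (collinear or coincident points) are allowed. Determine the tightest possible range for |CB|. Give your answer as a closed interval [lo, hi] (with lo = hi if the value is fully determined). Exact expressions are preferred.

|AB| ∈ [29, 47]
|BD| ∈ {7}
|CD| ∈ [29, 47]
|AD| ∈ [22, 54]
|BC| ∈ [22, 54]
|AC| ∈ [0, 101]

|CB| ∈ [22, 54]  (≈ [22.0000, 54.0000])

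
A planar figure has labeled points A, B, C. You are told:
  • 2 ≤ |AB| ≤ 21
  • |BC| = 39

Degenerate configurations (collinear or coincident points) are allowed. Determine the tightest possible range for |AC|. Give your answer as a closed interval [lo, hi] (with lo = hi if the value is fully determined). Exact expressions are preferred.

|AC| ∈ [18, 60]  (≈ [18.0000, 60.0000])

|AB| ∈ [2, 21]
|BC| ∈ {39}
|AC| ∈ [18, 60]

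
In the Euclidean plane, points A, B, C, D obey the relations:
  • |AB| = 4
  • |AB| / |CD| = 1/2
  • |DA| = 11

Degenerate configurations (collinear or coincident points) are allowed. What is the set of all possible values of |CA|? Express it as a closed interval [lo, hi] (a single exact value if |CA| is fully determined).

|AB| ∈ {4}
|AD| ∈ {11}
|CD| ∈ {8}
|BD| ∈ [7, 15]
|AC| ∈ [3, 19]
|BC| ∈ [0, 23]

|CA| ∈ [3, 19]  (≈ [3.0000, 19.0000])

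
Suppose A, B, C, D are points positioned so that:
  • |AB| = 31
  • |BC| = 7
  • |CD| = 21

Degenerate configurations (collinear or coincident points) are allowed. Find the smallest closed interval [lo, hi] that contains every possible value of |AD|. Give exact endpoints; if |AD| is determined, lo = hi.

|AB| ∈ {31}
|BC| ∈ {7}
|CD| ∈ {21}
|AC| ∈ [24, 38]
|BD| ∈ [14, 28]
|AD| ∈ [3, 59]

|AD| ∈ [3, 59]  (≈ [3.0000, 59.0000])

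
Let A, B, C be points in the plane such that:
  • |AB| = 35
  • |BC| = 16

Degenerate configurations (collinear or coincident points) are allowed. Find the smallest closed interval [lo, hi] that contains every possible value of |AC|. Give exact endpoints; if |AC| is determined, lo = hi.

|AB| ∈ {35}
|BC| ∈ {16}
|AC| ∈ [19, 51]

|AC| ∈ [19, 51]  (≈ [19.0000, 51.0000])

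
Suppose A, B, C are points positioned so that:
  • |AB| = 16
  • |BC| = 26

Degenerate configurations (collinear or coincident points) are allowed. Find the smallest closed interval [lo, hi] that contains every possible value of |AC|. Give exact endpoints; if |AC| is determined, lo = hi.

|AB| ∈ {16}
|BC| ∈ {26}
|AC| ∈ [10, 42]

|AC| ∈ [10, 42]  (≈ [10.0000, 42.0000])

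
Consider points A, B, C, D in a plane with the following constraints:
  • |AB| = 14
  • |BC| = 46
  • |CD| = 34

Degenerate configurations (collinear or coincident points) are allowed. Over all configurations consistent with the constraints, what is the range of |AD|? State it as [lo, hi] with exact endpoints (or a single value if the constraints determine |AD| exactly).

|AD| ∈ [0, 94]  (≈ [0.0000, 94.0000])

|AB| ∈ {14}
|BC| ∈ {46}
|CD| ∈ {34}
|AC| ∈ [32, 60]
|BD| ∈ [12, 80]
|AD| ∈ [0, 94]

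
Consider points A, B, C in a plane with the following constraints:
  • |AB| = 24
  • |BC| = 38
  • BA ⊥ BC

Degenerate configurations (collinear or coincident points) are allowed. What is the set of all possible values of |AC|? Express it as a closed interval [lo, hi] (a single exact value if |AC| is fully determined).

|AB| ∈ {24}
|BC| ∈ {38}
|AC| ∈ {2·√(505)}

|AC| = 2·√(505)  (≈ 44.9444)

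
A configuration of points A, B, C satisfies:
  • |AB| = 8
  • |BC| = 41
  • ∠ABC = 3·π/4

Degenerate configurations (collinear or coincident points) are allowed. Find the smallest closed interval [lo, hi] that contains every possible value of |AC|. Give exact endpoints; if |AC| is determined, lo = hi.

|AB| ∈ {8}
|BC| ∈ {41}
|AC| ∈ {√(328·√(2) + 1745)}

|AC| = √(328·√(2) + 1745)  (≈ 46.9985)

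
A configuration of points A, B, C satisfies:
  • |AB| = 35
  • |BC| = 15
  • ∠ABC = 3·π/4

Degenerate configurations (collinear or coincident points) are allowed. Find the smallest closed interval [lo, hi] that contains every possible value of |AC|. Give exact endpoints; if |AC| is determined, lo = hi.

|AB| ∈ {35}
|BC| ∈ {15}
|AC| ∈ {5·√(21·√(2) + 58)}

|AC| = 5·√(21·√(2) + 58)  (≈ 46.8237)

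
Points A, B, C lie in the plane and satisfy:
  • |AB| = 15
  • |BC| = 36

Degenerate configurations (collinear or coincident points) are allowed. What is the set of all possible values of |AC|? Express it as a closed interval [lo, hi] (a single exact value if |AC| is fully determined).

|AB| ∈ {15}
|BC| ∈ {36}
|AC| ∈ [21, 51]

|AC| ∈ [21, 51]  (≈ [21.0000, 51.0000])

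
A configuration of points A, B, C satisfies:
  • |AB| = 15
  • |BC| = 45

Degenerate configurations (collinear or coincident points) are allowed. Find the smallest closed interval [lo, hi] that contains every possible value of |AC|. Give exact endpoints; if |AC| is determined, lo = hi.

|AC| ∈ [30, 60]  (≈ [30.0000, 60.0000])

|AB| ∈ {15}
|BC| ∈ {45}
|AC| ∈ [30, 60]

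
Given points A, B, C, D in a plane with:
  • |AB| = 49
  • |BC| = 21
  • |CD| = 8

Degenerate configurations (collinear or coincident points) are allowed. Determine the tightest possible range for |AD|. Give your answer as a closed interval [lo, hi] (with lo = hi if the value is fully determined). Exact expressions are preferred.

|AD| ∈ [20, 78]  (≈ [20.0000, 78.0000])

|AB| ∈ {49}
|BC| ∈ {21}
|CD| ∈ {8}
|AC| ∈ [28, 70]
|BD| ∈ [13, 29]
|AD| ∈ [20, 78]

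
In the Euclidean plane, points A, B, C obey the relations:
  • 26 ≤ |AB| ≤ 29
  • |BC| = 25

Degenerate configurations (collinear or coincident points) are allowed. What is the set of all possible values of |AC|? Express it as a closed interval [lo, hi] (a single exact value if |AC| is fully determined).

|AB| ∈ [26, 29]
|BC| ∈ {25}
|AC| ∈ [1, 54]

|AC| ∈ [1, 54]  (≈ [1.0000, 54.0000])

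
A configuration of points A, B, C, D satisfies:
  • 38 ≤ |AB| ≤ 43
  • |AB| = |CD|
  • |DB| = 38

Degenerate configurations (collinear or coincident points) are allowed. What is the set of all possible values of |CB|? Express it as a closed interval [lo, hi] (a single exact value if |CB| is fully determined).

|AB| ∈ [38, 43]
|BD| ∈ {38}
|CD| ∈ [38, 43]
|AD| ∈ [0, 81]
|BC| ∈ [0, 81]
|AC| ∈ [0, 124]

|CB| ∈ [0, 81]  (≈ [0.0000, 81.0000])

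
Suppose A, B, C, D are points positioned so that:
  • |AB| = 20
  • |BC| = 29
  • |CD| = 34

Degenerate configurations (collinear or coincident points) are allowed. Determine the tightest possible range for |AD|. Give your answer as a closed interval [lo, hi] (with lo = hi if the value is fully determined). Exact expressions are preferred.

|AB| ∈ {20}
|BC| ∈ {29}
|CD| ∈ {34}
|AC| ∈ [9, 49]
|BD| ∈ [5, 63]
|AD| ∈ [0, 83]

|AD| ∈ [0, 83]  (≈ [0.0000, 83.0000])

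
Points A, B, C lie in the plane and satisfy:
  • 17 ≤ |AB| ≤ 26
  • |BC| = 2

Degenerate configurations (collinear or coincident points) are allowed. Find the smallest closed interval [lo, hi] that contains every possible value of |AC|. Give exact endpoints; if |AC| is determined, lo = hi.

|AB| ∈ [17, 26]
|BC| ∈ {2}
|AC| ∈ [15, 28]

|AC| ∈ [15, 28]  (≈ [15.0000, 28.0000])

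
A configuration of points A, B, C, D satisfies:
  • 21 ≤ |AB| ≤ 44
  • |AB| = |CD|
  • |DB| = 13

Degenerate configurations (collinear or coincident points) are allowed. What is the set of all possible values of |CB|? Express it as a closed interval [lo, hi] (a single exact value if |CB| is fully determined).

|CB| ∈ [8, 57]  (≈ [8.0000, 57.0000])

|AB| ∈ [21, 44]
|BD| ∈ {13}
|CD| ∈ [21, 44]
|AD| ∈ [8, 57]
|BC| ∈ [8, 57]
|AC| ∈ [0, 101]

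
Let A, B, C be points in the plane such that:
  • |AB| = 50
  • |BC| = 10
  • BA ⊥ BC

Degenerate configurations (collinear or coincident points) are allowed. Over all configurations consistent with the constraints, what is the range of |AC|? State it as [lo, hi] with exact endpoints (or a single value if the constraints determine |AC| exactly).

|AC| = 10·√(26)  (≈ 50.9902)

|AB| ∈ {50}
|BC| ∈ {10}
|AC| ∈ {10·√(26)}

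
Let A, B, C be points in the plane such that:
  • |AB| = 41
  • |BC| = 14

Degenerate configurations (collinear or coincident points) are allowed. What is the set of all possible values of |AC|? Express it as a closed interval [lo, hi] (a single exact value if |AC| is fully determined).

|AB| ∈ {41}
|BC| ∈ {14}
|AC| ∈ [27, 55]

|AC| ∈ [27, 55]  (≈ [27.0000, 55.0000])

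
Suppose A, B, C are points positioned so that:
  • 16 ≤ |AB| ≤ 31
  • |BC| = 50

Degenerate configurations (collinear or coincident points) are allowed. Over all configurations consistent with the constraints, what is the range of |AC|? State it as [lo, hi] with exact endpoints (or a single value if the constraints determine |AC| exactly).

|AC| ∈ [19, 81]  (≈ [19.0000, 81.0000])

|AB| ∈ [16, 31]
|BC| ∈ {50}
|AC| ∈ [19, 81]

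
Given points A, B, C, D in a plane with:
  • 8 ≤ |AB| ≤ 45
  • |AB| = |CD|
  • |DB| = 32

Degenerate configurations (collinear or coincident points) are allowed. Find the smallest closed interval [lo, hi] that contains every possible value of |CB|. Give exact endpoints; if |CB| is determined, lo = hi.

|AB| ∈ [8, 45]
|BD| ∈ {32}
|CD| ∈ [8, 45]
|AD| ∈ [0, 77]
|BC| ∈ [0, 77]
|AC| ∈ [0, 122]

|CB| ∈ [0, 77]  (≈ [0.0000, 77.0000])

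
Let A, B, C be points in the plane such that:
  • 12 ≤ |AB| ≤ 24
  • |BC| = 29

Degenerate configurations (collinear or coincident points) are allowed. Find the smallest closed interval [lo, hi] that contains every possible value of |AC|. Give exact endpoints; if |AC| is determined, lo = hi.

|AB| ∈ [12, 24]
|BC| ∈ {29}
|AC| ∈ [5, 53]

|AC| ∈ [5, 53]  (≈ [5.0000, 53.0000])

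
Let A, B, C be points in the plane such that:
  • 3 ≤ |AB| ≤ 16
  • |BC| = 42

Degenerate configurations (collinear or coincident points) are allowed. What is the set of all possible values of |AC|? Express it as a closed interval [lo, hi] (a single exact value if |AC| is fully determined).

|AC| ∈ [26, 58]  (≈ [26.0000, 58.0000])

|AB| ∈ [3, 16]
|BC| ∈ {42}
|AC| ∈ [26, 58]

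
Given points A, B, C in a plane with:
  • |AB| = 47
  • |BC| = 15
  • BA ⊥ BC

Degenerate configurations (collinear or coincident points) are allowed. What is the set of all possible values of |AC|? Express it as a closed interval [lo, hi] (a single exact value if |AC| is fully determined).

|AC| = √(2434)  (≈ 49.3356)

|AB| ∈ {47}
|BC| ∈ {15}
|AC| ∈ {√(2434)}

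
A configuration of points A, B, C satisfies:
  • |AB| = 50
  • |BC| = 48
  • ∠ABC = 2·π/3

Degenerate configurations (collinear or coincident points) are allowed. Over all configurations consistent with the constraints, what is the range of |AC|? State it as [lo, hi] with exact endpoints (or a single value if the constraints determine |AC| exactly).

|AC| = 2·√(1801)  (≈ 84.8764)

|AB| ∈ {50}
|BC| ∈ {48}
|AC| ∈ {2·√(1801)}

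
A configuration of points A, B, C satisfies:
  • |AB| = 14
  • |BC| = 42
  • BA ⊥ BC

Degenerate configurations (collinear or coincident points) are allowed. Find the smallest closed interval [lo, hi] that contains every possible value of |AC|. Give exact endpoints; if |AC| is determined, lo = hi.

|AB| ∈ {14}
|BC| ∈ {42}
|AC| ∈ {14·√(10)}

|AC| = 14·√(10)  (≈ 44.2719)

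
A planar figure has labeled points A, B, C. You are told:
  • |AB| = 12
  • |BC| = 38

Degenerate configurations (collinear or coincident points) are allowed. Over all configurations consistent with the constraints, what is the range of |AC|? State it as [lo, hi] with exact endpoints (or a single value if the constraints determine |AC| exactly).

|AC| ∈ [26, 50]  (≈ [26.0000, 50.0000])

|AB| ∈ {12}
|BC| ∈ {38}
|AC| ∈ [26, 50]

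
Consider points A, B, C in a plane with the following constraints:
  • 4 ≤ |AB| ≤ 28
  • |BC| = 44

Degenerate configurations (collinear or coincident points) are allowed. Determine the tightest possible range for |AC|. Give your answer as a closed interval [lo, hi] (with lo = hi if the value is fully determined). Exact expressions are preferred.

|AB| ∈ [4, 28]
|BC| ∈ {44}
|AC| ∈ [16, 72]

|AC| ∈ [16, 72]  (≈ [16.0000, 72.0000])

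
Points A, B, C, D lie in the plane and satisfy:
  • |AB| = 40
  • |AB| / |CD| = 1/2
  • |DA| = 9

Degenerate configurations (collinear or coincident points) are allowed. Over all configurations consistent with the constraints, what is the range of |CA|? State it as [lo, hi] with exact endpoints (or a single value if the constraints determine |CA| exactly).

|AB| ∈ {40}
|AD| ∈ {9}
|CD| ∈ {80}
|BD| ∈ [31, 49]
|AC| ∈ [71, 89]
|BC| ∈ [31, 129]

|CA| ∈ [71, 89]  (≈ [71.0000, 89.0000])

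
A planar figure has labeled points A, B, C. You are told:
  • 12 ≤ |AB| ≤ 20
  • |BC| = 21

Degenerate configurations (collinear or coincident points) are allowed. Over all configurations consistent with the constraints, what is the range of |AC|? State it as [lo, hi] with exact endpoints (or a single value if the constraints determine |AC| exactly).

|AC| ∈ [1, 41]  (≈ [1.0000, 41.0000])

|AB| ∈ [12, 20]
|BC| ∈ {21}
|AC| ∈ [1, 41]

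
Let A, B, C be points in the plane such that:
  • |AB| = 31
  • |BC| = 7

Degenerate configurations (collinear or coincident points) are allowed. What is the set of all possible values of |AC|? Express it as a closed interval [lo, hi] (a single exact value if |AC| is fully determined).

|AB| ∈ {31}
|BC| ∈ {7}
|AC| ∈ [24, 38]

|AC| ∈ [24, 38]  (≈ [24.0000, 38.0000])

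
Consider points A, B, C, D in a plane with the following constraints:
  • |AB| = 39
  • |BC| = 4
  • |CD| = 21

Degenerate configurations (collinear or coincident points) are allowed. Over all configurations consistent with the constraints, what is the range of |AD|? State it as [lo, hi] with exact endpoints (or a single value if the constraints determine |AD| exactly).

|AB| ∈ {39}
|BC| ∈ {4}
|CD| ∈ {21}
|AC| ∈ [35, 43]
|BD| ∈ [17, 25]
|AD| ∈ [14, 64]

|AD| ∈ [14, 64]  (≈ [14.0000, 64.0000])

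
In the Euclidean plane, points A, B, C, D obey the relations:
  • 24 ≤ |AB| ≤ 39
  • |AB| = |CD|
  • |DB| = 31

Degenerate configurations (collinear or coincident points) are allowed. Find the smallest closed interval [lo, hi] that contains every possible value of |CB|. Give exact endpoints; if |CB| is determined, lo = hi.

|AB| ∈ [24, 39]
|BD| ∈ {31}
|CD| ∈ [24, 39]
|AD| ∈ [0, 70]
|BC| ∈ [0, 70]
|AC| ∈ [0, 109]

|CB| ∈ [0, 70]  (≈ [0.0000, 70.0000])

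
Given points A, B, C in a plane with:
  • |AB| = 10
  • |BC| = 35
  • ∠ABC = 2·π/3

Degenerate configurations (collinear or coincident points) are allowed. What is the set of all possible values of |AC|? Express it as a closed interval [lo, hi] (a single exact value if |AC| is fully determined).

|AB| ∈ {10}
|BC| ∈ {35}
|AC| ∈ {5·√(67)}

|AC| = 5·√(67)  (≈ 40.9268)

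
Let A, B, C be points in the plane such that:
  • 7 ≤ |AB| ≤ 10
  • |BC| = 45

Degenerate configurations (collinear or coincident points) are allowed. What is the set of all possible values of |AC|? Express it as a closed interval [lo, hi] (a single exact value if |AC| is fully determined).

|AB| ∈ [7, 10]
|BC| ∈ {45}
|AC| ∈ [35, 55]

|AC| ∈ [35, 55]  (≈ [35.0000, 55.0000])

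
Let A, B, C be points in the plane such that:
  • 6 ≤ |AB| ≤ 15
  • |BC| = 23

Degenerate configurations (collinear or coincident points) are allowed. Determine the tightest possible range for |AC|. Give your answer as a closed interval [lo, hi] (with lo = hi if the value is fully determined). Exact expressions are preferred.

|AB| ∈ [6, 15]
|BC| ∈ {23}
|AC| ∈ [8, 38]

|AC| ∈ [8, 38]  (≈ [8.0000, 38.0000])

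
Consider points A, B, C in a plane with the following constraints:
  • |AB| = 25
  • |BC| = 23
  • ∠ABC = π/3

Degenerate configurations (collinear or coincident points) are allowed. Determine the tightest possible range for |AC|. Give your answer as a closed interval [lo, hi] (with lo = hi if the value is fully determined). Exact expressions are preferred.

|AB| ∈ {25}
|BC| ∈ {23}
|AC| ∈ {√(579)}

|AC| = √(579)  (≈ 24.0624)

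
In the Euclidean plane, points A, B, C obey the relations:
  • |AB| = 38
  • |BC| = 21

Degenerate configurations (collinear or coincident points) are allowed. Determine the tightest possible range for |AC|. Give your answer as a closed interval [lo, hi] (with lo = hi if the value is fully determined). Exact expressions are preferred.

|AC| ∈ [17, 59]  (≈ [17.0000, 59.0000])

|AB| ∈ {38}
|BC| ∈ {21}
|AC| ∈ [17, 59]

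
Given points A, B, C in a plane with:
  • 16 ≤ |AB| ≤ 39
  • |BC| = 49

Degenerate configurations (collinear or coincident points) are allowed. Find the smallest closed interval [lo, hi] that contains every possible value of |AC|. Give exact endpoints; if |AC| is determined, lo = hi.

|AB| ∈ [16, 39]
|BC| ∈ {49}
|AC| ∈ [10, 88]

|AC| ∈ [10, 88]  (≈ [10.0000, 88.0000])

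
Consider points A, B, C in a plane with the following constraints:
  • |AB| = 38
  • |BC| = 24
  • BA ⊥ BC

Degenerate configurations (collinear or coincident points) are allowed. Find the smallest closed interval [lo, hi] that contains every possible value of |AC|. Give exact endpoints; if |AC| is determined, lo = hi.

|AC| = 2·√(505)  (≈ 44.9444)

|AB| ∈ {38}
|BC| ∈ {24}
|AC| ∈ {2·√(505)}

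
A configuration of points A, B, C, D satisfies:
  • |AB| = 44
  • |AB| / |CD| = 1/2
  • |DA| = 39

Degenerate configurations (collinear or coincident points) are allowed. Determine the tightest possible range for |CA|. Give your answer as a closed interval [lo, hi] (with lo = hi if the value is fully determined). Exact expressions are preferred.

|CA| ∈ [49, 127]  (≈ [49.0000, 127.0000])

|AB| ∈ {44}
|AD| ∈ {39}
|CD| ∈ {88}
|BD| ∈ [5, 83]
|AC| ∈ [49, 127]
|BC| ∈ [5, 171]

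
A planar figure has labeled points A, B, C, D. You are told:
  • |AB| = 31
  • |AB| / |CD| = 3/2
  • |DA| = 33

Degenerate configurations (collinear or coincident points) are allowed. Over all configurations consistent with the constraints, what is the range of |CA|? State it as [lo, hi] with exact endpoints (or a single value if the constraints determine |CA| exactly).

|AB| ∈ {31}
|AD| ∈ {33}
|CD| ∈ {62/3}
|BD| ∈ [2, 64]
|AC| ∈ [37/3, 161/3]
|BC| ∈ [0, 254/3]

|CA| ∈ [37/3, 161/3]  (≈ [12.3333, 53.6667])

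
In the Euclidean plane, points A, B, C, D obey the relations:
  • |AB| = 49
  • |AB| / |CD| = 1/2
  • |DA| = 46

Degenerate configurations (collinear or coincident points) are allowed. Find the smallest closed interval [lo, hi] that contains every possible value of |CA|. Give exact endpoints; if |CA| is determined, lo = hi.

|AB| ∈ {49}
|AD| ∈ {46}
|CD| ∈ {98}
|BD| ∈ [3, 95]
|AC| ∈ [52, 144]
|BC| ∈ [3, 193]

|CA| ∈ [52, 144]  (≈ [52.0000, 144.0000])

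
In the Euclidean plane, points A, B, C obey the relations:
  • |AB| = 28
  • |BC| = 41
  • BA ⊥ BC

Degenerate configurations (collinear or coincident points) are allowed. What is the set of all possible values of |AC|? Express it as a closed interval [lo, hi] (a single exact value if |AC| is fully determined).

|AB| ∈ {28}
|BC| ∈ {41}
|AC| ∈ {√(2465)}

|AC| = √(2465)  (≈ 49.6488)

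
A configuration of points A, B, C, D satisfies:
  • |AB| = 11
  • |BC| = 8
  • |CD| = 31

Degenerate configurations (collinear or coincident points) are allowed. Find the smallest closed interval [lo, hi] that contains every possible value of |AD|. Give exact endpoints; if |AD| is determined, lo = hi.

|AB| ∈ {11}
|BC| ∈ {8}
|CD| ∈ {31}
|AC| ∈ [3, 19]
|BD| ∈ [23, 39]
|AD| ∈ [12, 50]

|AD| ∈ [12, 50]  (≈ [12.0000, 50.0000])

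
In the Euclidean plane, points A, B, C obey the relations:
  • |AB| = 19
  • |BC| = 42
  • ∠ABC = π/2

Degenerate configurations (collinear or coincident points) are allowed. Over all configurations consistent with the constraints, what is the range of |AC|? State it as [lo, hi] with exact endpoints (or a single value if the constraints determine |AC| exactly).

|AC| = 5·√(85)  (≈ 46.0977)

|AB| ∈ {19}
|BC| ∈ {42}
|AC| ∈ {5·√(85)}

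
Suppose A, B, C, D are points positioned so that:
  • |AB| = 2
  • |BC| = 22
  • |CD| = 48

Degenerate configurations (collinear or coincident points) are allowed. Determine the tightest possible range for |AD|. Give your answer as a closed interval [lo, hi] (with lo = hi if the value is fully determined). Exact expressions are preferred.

|AD| ∈ [24, 72]  (≈ [24.0000, 72.0000])

|AB| ∈ {2}
|BC| ∈ {22}
|CD| ∈ {48}
|AC| ∈ [20, 24]
|BD| ∈ [26, 70]
|AD| ∈ [24, 72]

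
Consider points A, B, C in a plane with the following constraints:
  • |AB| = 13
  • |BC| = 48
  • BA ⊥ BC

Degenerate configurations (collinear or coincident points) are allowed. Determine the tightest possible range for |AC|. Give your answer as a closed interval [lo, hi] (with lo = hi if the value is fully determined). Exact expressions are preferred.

|AB| ∈ {13}
|BC| ∈ {48}
|AC| ∈ {√(2473)}

|AC| = √(2473)  (≈ 49.7293)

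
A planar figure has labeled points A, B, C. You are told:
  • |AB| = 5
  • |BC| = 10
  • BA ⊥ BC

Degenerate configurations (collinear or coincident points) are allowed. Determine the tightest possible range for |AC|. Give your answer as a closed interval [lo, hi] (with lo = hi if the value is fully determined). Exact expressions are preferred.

|AC| = 5·√(5)  (≈ 11.1803)

|AB| ∈ {5}
|BC| ∈ {10}
|AC| ∈ {5·√(5)}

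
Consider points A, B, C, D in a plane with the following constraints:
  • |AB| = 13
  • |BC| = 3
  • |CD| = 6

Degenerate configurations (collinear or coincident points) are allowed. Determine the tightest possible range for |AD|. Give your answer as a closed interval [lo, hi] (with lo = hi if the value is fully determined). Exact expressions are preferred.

|AB| ∈ {13}
|BC| ∈ {3}
|CD| ∈ {6}
|AC| ∈ [10, 16]
|BD| ∈ [3, 9]
|AD| ∈ [4, 22]

|AD| ∈ [4, 22]  (≈ [4.0000, 22.0000])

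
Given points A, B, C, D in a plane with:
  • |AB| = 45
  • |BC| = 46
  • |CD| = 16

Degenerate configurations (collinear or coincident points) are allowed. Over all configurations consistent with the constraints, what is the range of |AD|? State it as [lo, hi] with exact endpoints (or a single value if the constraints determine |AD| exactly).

|AB| ∈ {45}
|BC| ∈ {46}
|CD| ∈ {16}
|AC| ∈ [1, 91]
|BD| ∈ [30, 62]
|AD| ∈ [0, 107]

|AD| ∈ [0, 107]  (≈ [0.0000, 107.0000])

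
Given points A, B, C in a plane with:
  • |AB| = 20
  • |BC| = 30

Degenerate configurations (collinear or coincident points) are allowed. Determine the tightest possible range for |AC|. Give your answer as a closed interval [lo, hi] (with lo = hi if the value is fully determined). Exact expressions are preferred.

|AC| ∈ [10, 50]  (≈ [10.0000, 50.0000])

|AB| ∈ {20}
|BC| ∈ {30}
|AC| ∈ [10, 50]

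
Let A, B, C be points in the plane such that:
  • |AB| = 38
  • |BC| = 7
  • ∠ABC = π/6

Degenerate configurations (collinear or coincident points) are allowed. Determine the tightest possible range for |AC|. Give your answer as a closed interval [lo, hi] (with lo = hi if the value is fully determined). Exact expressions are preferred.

|AB| ∈ {38}
|BC| ∈ {7}
|AC| ∈ {√(1493 - 266·√(3))}

|AC| = √(1493 - 266·√(3))  (≈ 32.1290)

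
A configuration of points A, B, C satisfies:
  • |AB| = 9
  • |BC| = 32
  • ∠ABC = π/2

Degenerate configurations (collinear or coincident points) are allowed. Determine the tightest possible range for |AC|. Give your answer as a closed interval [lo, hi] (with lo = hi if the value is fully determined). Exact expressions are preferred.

|AB| ∈ {9}
|BC| ∈ {32}
|AC| ∈ {√(1105)}

|AC| = √(1105)  (≈ 33.2415)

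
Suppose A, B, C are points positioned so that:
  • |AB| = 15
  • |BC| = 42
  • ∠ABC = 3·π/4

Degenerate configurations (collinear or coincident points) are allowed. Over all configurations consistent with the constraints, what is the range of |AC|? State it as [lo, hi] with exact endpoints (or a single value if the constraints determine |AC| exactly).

|AC| = 3·√(70·√(2) + 221)  (≈ 53.6652)

|AB| ∈ {15}
|BC| ∈ {42}
|AC| ∈ {3·√(70·√(2) + 221)}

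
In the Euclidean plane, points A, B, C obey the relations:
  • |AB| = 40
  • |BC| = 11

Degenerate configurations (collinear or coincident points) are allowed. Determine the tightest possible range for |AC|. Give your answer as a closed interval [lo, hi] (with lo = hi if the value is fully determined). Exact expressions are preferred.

|AB| ∈ {40}
|BC| ∈ {11}
|AC| ∈ [29, 51]

|AC| ∈ [29, 51]  (≈ [29.0000, 51.0000])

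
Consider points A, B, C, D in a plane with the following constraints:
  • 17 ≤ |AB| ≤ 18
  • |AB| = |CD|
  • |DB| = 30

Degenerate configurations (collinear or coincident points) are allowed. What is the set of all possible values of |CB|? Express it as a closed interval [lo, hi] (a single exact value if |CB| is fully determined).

|AB| ∈ [17, 18]
|BD| ∈ {30}
|CD| ∈ [17, 18]
|AD| ∈ [12, 48]
|BC| ∈ [12, 48]
|AC| ∈ [0, 66]

|CB| ∈ [12, 48]  (≈ [12.0000, 48.0000])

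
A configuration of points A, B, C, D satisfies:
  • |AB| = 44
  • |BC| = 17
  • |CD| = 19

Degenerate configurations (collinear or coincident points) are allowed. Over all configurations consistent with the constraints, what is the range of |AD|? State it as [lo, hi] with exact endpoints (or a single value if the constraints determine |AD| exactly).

|AB| ∈ {44}
|BC| ∈ {17}
|CD| ∈ {19}
|AC| ∈ [27, 61]
|BD| ∈ [2, 36]
|AD| ∈ [8, 80]

|AD| ∈ [8, 80]  (≈ [8.0000, 80.0000])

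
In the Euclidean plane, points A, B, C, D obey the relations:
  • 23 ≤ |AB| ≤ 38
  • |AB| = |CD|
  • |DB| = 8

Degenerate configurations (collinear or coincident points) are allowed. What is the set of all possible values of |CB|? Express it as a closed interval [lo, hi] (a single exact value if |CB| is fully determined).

|CB| ∈ [15, 46]  (≈ [15.0000, 46.0000])

|AB| ∈ [23, 38]
|BD| ∈ {8}
|CD| ∈ [23, 38]
|AD| ∈ [15, 46]
|BC| ∈ [15, 46]
|AC| ∈ [0, 84]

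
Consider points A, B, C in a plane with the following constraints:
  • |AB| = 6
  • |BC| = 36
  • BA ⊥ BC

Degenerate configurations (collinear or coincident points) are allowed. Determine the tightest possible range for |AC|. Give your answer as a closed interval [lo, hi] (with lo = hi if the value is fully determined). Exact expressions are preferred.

|AB| ∈ {6}
|BC| ∈ {36}
|AC| ∈ {6·√(37)}

|AC| = 6·√(37)  (≈ 36.4966)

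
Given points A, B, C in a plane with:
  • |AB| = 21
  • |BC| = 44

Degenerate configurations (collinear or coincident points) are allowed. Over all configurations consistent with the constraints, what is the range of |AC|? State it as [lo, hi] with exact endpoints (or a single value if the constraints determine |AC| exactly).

|AC| ∈ [23, 65]  (≈ [23.0000, 65.0000])

|AB| ∈ {21}
|BC| ∈ {44}
|AC| ∈ [23, 65]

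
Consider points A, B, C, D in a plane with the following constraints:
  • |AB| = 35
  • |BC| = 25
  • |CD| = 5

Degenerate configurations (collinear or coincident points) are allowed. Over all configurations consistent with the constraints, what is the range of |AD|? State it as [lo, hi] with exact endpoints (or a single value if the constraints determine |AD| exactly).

|AD| ∈ [5, 65]  (≈ [5.0000, 65.0000])

|AB| ∈ {35}
|BC| ∈ {25}
|CD| ∈ {5}
|AC| ∈ [10, 60]
|BD| ∈ [20, 30]
|AD| ∈ [5, 65]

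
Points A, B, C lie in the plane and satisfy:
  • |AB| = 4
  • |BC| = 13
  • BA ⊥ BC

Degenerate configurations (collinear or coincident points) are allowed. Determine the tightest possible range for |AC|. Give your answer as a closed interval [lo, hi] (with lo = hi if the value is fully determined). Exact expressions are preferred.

|AB| ∈ {4}
|BC| ∈ {13}
|AC| ∈ {√(185)}

|AC| = √(185)  (≈ 13.6015)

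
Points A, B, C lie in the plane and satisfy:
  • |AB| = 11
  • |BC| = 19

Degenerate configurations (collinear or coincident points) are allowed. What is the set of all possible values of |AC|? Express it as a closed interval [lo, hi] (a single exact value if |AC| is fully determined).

|AC| ∈ [8, 30]  (≈ [8.0000, 30.0000])

|AB| ∈ {11}
|BC| ∈ {19}
|AC| ∈ [8, 30]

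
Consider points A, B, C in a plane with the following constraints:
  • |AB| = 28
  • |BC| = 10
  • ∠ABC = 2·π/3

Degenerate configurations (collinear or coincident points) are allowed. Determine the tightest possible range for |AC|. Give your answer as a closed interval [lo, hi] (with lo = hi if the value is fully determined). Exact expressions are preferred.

|AC| = 2·√(291)  (≈ 34.1174)

|AB| ∈ {28}
|BC| ∈ {10}
|AC| ∈ {2·√(291)}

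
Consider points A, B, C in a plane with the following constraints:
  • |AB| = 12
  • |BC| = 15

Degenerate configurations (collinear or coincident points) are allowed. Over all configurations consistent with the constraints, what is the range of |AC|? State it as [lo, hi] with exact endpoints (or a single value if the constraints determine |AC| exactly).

|AB| ∈ {12}
|BC| ∈ {15}
|AC| ∈ [3, 27]

|AC| ∈ [3, 27]  (≈ [3.0000, 27.0000])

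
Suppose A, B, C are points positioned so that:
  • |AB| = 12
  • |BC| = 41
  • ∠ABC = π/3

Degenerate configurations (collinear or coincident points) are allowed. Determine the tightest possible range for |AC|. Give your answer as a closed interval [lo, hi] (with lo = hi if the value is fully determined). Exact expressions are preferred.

|AB| ∈ {12}
|BC| ∈ {41}
|AC| ∈ {√(1333)}

|AC| = √(1333)  (≈ 36.5103)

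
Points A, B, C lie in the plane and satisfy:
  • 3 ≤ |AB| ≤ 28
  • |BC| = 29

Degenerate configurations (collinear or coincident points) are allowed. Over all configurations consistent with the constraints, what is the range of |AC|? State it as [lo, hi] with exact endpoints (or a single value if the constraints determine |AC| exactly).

|AB| ∈ [3, 28]
|BC| ∈ {29}
|AC| ∈ [1, 57]

|AC| ∈ [1, 57]  (≈ [1.0000, 57.0000])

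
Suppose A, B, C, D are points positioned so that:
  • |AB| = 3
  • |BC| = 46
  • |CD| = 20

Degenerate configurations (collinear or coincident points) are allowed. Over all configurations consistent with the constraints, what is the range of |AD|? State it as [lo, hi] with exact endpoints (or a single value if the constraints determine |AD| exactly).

|AD| ∈ [23, 69]  (≈ [23.0000, 69.0000])

|AB| ∈ {3}
|BC| ∈ {46}
|CD| ∈ {20}
|AC| ∈ [43, 49]
|BD| ∈ [26, 66]
|AD| ∈ [23, 69]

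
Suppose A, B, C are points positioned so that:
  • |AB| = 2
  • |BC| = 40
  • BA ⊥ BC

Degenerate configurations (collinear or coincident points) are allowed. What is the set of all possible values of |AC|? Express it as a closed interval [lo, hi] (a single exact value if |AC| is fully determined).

|AB| ∈ {2}
|BC| ∈ {40}
|AC| ∈ {2·√(401)}

|AC| = 2·√(401)  (≈ 40.0500)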